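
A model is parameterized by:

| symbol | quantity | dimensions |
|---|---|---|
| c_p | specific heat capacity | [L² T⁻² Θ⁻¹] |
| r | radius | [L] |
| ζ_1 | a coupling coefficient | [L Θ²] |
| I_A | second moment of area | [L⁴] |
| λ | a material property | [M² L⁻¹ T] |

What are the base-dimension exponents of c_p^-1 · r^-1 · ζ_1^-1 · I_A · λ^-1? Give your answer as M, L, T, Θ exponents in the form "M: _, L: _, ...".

M: -2, L: 1, T: 1, Θ: -1

Collect each base-dimension exponent across the product:
  M: −(0) − (0) − (0) + (0) − (2) = -2
  L: −(2) − (1) − (1) + (4) − (-1) = 1
  T: −(-2) − (0) − (0) + (0) − (1) = 1
  Θ: −(-1) − (0) − (2) + (0) − (0) = -1
So the dimensions are [M⁻² L T Θ⁻¹].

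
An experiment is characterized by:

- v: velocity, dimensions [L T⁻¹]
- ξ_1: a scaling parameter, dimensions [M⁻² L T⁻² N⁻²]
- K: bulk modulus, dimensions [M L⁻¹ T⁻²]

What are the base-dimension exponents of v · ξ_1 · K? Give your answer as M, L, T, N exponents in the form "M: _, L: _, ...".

Collect each base-dimension exponent across the product:
  M: (0) + (-2) + (1) = -1
  L: (1) + (1) + (-1) = 1
  T: (-1) + (-2) + (-2) = -5
  N: (0) + (-2) + (0) = -2
So the dimensions are [M⁻¹ L T⁻⁵ N⁻²].

M: -1, L: 1, T: -5, N: -2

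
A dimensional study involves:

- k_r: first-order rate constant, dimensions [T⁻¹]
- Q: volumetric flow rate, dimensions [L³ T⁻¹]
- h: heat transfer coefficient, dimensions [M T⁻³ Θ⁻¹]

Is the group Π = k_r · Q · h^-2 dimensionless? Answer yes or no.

no

Sum the exponent of each base dimension across the product:
  M: [k_r]_M + [Q]_M − 2·[h]_M = (0) + (0) − 2·(1) = -2
  L: [k_r]_L + [Q]_L − 2·[h]_L = (0) + (3) − 2·(0) = 3
  T: [k_r]_T + [Q]_T − 2·[h]_T = (-1) + (-1) − 2·(-3) = 4
  Θ: [k_r]_Θ + [Q]_Θ − 2·[h]_Θ = (0) + (0) − 2·(-1) = 2
Net dimensions [M⁻² L³ T⁴ Θ²] ≠ [1] — not dimensionless.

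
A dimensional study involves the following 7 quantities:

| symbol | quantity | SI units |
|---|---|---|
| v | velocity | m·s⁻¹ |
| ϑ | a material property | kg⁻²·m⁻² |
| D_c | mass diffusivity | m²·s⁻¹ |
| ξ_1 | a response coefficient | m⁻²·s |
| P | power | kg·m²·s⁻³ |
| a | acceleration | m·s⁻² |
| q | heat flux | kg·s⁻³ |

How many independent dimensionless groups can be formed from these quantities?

There are 7 variables and 3 base dimensions (M, L, T).
The dimension matrix has rank 3.
Independent dimensionless groups: 7 − 3 = 4.

4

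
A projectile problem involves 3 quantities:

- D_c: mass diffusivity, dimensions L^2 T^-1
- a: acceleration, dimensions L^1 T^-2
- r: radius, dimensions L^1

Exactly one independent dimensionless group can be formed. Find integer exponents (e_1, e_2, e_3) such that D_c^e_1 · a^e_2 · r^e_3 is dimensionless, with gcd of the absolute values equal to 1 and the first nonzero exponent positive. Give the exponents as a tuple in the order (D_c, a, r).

(2, -1, -3)

L: e_1·(2) + e_2·(1) + e_3·(1) = 0
T: e_1·(-1) + e_2·(-2) + e_3·(0) = 0
Solving this homogeneous linear system for the smallest-integer solution (first nonzero entry positive) gives (2, -1, -3).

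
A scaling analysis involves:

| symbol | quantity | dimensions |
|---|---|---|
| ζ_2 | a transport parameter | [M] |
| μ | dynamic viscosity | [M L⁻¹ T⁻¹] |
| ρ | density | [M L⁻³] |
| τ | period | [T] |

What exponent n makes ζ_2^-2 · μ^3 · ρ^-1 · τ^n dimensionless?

3

Balance the T exponent: (1)·n from τ, plus −2·(0) + 3·(-1) − (0) = -3 from the rest, must sum to zero.
n − 3 = 0, so n = 3.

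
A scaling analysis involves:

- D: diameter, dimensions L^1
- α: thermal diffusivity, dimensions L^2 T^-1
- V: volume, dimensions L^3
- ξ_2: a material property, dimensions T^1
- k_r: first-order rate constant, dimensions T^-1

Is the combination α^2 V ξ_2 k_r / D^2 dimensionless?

no

Sum the exponent of each base dimension across the product:
  L: −2·[D]_L + 2·[α]_L + [V]_L + [ξ_2]_L + [k_r]_L = −2·(1) + 2·(2) + (3) + (0) + (0) = 5
  T: −2·[D]_T + 2·[α]_T + [V]_T + [ξ_2]_T + [k_r]_T = −2·(0) + 2·(-1) + (0) + (1) + (-1) = -2
Net dimensions [L⁵ T⁻²] ≠ [1] — not dimensionless.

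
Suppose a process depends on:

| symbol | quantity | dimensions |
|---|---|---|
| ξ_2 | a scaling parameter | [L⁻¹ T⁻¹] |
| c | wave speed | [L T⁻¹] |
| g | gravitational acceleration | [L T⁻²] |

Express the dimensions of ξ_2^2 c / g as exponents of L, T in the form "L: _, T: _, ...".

Collect each base-dimension exponent across the product:
  L: 2·(-1) + (1) − (1) = -2
  T: 2·(-1) + (-1) − (-2) = -1
So the dimensions are [L⁻² T⁻¹].

L: -2, T: -1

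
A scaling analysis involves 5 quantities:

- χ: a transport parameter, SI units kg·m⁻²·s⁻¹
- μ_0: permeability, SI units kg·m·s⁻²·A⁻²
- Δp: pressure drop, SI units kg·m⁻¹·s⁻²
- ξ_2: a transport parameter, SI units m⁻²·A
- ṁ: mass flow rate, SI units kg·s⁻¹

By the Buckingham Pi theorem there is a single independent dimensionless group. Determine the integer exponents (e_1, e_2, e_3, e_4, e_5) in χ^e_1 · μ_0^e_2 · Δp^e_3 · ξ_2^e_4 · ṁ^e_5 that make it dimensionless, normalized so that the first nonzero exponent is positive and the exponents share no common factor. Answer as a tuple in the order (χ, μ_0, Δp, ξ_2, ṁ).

M: e_1·(1) + e_2·(1) + e_3·(1) + e_4·(0) + e_5·(1) = 0
L: e_1·(-2) + e_2·(1) + e_3·(-1) + e_4·(-2) + e_5·(0) = 0
T: e_1·(-1) + e_2·(-2) + e_3·(-2) + e_4·(0) + e_5·(-1) = 0
I: e_1·(0) + e_2·(-2) + e_3·(0) + e_4·(1) + e_5·(0) = 0
Solving this homogeneous linear system for the smallest-integer solution (first nonzero entry positive) gives (1, -1, 1, -2, -1).

(1, -1, 1, -2, -1)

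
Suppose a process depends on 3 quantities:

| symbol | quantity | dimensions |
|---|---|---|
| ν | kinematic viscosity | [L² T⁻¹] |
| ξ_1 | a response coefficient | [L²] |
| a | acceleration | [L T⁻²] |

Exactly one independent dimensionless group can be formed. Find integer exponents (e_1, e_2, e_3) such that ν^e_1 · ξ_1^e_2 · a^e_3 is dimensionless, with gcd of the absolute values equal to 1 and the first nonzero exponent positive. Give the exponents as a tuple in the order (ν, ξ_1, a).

(4, -3, -2)

L: e_1·(2) + e_2·(2) + e_3·(1) = 0
T: e_1·(-1) + e_2·(0) + e_3·(-2) = 0
Solving this homogeneous linear system for the smallest-integer solution (first nonzero entry positive) gives (4, -3, -2).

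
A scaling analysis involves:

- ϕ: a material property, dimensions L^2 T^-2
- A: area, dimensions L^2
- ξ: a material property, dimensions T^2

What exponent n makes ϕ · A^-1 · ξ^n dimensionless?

1

Balance the T exponent: (2)·n from ξ, plus (-2) − (0) = -2 from the rest, must sum to zero.
2n − 2 = 0, so n = 1.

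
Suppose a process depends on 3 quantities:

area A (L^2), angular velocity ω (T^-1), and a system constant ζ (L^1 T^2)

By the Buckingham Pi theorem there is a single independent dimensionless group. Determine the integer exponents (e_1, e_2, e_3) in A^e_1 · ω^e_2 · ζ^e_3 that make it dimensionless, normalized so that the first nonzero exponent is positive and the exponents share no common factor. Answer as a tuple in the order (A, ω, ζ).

L: e_1·(2) + e_2·(0) + e_3·(1) = 0
T: e_1·(0) + e_2·(-1) + e_3·(2) = 0
Solving this homogeneous linear system for the smallest-integer solution (first nonzero entry positive) gives (1, -4, -2).

(1, -4, -2)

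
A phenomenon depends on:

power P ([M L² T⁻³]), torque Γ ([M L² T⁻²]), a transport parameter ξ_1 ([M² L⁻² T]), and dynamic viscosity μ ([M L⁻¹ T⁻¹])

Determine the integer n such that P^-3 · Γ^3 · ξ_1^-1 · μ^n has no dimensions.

Balance the M exponent: (1)·n from μ, plus −3·(1) + 3·(1) − (2) = -2 from the rest, must sum to zero.
n − 2 = 0, so n = 2.

2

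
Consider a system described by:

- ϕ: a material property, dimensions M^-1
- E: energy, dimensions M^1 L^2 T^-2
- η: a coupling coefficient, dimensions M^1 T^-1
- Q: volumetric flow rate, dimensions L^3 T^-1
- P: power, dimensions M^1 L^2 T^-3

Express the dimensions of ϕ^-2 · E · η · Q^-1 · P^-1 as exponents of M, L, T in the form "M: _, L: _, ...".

M: 3, L: -3, T: 1

Collect each base-dimension exponent across the product:
  M: −2·(-1) + (1) + (1) − (0) − (1) = 3
  L: −2·(0) + (2) + (0) − (3) − (2) = -3
  T: −2·(0) + (-2) + (-1) − (-1) − (-3) = 1
So the dimensions are [M³ L⁻³ T].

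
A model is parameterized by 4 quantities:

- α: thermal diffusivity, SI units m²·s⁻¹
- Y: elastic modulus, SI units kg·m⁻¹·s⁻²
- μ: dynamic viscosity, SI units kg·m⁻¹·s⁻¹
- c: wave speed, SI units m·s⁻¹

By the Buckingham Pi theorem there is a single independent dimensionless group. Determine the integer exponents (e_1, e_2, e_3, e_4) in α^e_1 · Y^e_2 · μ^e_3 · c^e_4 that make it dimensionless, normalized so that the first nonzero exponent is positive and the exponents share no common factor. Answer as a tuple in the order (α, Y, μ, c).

M: e_1·(0) + e_2·(1) + e_3·(1) + e_4·(0) = 0
L: e_1·(2) + e_2·(-1) + e_3·(-1) + e_4·(1) = 0
T: e_1·(-1) + e_2·(-2) + e_3·(-1) + e_4·(-1) = 0
Solving this homogeneous linear system for the smallest-integer solution (first nonzero entry positive) gives (1, 1, -1, -2).

(1, 1, -1, -2)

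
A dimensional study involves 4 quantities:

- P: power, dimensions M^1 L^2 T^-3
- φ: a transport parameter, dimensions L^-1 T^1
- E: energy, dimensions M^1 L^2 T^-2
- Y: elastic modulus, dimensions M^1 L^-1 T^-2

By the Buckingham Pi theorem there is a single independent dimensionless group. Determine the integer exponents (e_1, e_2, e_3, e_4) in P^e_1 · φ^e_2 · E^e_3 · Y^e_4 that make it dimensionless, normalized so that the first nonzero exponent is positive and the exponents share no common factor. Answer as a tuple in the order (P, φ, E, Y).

(3, 3, -2, -1)

M: e_1·(1) + e_2·(0) + e_3·(1) + e_4·(1) = 0
L: e_1·(2) + e_2·(-1) + e_3·(2) + e_4·(-1) = 0
T: e_1·(-3) + e_2·(1) + e_3·(-2) + e_4·(-2) = 0
Solving this homogeneous linear system for the smallest-integer solution (first nonzero entry positive) gives (3, 3, -2, -1).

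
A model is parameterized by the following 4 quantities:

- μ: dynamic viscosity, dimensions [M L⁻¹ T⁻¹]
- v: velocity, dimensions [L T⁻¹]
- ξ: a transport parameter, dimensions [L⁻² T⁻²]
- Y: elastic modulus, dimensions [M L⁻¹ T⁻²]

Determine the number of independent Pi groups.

1

There are 4 variables and 3 base dimensions (M, L, T).
The dimension matrix has rank 3.
Independent dimensionless groups: 4 − 3 = 1.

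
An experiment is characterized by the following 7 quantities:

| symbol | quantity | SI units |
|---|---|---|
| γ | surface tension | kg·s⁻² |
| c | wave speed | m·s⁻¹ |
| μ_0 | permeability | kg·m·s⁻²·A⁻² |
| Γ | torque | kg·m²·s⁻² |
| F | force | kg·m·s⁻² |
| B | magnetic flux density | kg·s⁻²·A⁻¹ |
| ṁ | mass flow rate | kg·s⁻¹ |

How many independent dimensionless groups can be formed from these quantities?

There are 7 variables and 4 base dimensions (M, L, T, I).
The dimension matrix has rank 4.
Independent dimensionless groups: 7 − 4 = 3.

3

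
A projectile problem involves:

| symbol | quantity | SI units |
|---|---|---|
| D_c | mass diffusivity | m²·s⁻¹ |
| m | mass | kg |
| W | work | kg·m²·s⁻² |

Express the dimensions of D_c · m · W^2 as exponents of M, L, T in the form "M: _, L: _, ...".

Collect each base-dimension exponent across the product:
  M: (0) + (1) + 2·(1) = 3
  L: (2) + (0) + 2·(2) = 6
  T: (-1) + (0) + 2·(-2) = -5
So the dimensions are [M³ L⁶ T⁻⁵].

M: 3, L: 6, T: -5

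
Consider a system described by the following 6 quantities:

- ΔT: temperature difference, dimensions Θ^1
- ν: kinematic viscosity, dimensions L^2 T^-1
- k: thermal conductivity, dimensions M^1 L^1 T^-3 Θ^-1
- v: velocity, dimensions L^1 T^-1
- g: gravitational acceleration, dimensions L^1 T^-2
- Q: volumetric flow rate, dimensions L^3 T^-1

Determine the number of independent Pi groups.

There are 6 variables and 4 base dimensions (M, L, T, Θ).
The dimension matrix has rank 4.
Independent dimensionless groups: 6 − 4 = 2.

2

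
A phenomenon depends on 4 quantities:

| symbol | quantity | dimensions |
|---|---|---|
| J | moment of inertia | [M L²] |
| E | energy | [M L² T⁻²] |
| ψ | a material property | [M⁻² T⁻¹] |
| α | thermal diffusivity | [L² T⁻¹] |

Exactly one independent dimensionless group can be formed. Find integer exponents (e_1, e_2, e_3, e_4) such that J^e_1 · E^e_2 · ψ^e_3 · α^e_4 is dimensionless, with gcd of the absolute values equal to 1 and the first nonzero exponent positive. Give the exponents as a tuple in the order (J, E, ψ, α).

(3, 1, 2, -4)

M: e_1·(1) + e_2·(1) + e_3·(-2) + e_4·(0) = 0
L: e_1·(2) + e_2·(2) + e_3·(0) + e_4·(2) = 0
T: e_1·(0) + e_2·(-2) + e_3·(-1) + e_4·(-1) = 0
Solving this homogeneous linear system for the smallest-integer solution (first nonzero entry positive) gives (3, 1, 2, -4).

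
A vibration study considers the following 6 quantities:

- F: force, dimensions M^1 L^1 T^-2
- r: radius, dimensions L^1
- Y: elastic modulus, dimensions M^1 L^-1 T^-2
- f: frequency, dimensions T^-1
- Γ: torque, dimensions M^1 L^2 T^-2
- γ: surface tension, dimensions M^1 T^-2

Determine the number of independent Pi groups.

There are 6 variables and 3 base dimensions (M, L, T).
The dimension matrix has rank 3.
Independent dimensionless groups: 6 − 3 = 3.

3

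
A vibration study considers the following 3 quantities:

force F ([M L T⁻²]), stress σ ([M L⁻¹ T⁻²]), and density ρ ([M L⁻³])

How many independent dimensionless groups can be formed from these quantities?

There are 3 variables and 3 base dimensions (M, L, T).
The dimension matrix has rank 3.
Independent dimensionless groups: 3 − 3 = 0.

0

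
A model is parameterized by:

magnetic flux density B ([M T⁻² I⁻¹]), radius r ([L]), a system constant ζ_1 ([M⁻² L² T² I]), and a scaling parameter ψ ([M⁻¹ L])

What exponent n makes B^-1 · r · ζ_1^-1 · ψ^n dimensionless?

1

Balance the M exponent: (-1)·n from ψ, plus −(1) + (0) − (-2) = 1 from the rest, must sum to zero.
−n + 1 = 0, so n = 1.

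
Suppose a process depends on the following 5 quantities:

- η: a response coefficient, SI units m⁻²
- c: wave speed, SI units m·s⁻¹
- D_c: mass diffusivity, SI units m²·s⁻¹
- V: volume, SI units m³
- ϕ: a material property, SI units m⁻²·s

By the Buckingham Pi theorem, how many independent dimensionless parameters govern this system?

There are 5 variables and 2 base dimensions (L, T).
The dimension matrix has rank 2.
Independent dimensionless groups: 5 − 2 = 3.

3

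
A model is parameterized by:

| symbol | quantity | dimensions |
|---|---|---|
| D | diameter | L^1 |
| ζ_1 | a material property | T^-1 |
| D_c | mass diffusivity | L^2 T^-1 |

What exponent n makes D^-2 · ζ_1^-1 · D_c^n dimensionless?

Balance the L exponent: (2)·n from D_c, plus −2·(1) − (0) = -2 from the rest, must sum to zero.
2n − 2 = 0, so n = 1.

1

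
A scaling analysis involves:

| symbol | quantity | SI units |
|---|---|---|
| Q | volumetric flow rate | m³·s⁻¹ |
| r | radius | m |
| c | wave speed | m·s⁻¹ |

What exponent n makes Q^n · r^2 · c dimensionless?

Balance the L exponent: (3)·n from Q, plus 2·(1) + (1) = 3 from the rest, must sum to zero.
3n + 3 = 0, so n = -1.

-1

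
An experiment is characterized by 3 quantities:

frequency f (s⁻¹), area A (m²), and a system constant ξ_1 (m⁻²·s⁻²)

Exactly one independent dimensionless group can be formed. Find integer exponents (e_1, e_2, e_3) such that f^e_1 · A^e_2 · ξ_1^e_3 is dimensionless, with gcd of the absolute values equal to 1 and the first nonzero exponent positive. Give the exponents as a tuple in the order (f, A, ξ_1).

(2, -1, -1)

L: e_1·(0) + e_2·(2) + e_3·(-2) = 0
T: e_1·(-1) + e_2·(0) + e_3·(-2) = 0
Solving this homogeneous linear system for the smallest-integer solution (first nonzero entry positive) gives (2, -1, -1).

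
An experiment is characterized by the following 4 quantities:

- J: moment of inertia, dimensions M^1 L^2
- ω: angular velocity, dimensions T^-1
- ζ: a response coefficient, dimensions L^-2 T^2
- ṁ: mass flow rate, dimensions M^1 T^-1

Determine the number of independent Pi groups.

1

There are 4 variables and 3 base dimensions (M, L, T).
The dimension matrix has rank 3.
Independent dimensionless groups: 4 − 3 = 1.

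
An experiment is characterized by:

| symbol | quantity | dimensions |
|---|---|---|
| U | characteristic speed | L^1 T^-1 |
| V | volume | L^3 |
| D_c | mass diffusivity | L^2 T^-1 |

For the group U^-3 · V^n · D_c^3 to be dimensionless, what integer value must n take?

Balance the L exponent: (3)·n from V, plus −3·(1) + 3·(2) = 3 from the rest, must sum to zero.
3n + 3 = 0, so n = -1.

-1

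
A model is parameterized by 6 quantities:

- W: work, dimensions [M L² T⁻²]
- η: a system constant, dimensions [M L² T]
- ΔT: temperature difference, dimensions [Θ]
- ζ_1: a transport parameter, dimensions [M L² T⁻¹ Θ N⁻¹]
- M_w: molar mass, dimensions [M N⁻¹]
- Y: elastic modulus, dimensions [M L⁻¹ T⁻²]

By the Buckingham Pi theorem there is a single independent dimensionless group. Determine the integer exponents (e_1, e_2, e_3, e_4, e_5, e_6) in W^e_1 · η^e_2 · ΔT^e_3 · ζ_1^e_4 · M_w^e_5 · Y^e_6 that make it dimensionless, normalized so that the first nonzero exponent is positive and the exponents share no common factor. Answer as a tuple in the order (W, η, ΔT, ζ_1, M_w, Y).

(3, -1, 3, -3, 3, -2)

M: e_1·(1) + e_2·(1) + e_3·(0) + e_4·(1) + e_5·(1) + e_6·(1) = 0
L: e_1·(2) + e_2·(2) + e_3·(0) + e_4·(2) + e_5·(0) + e_6·(-1) = 0
T: e_1·(-2) + e_2·(1) + e_3·(0) + e_4·(-1) + e_5·(0) + e_6·(-2) = 0
Θ: e_1·(0) + e_2·(0) + e_3·(1) + e_4·(1) + e_5·(0) + e_6·(0) = 0
N: e_1·(0) + e_2·(0) + e_3·(0) + e_4·(-1) + e_5·(-1) + e_6·(0) = 0
Solving this homogeneous linear system for the smallest-integer solution (first nonzero entry positive) gives (3, -1, 3, -3, 3, -2).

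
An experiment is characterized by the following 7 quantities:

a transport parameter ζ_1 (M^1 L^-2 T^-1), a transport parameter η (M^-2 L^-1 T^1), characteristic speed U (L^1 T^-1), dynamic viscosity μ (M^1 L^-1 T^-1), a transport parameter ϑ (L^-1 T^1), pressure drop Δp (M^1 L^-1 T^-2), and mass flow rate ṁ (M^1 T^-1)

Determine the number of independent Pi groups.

4

There are 7 variables and 3 base dimensions (M, L, T).
The dimension matrix has rank 3.
Independent dimensionless groups: 7 − 3 = 4.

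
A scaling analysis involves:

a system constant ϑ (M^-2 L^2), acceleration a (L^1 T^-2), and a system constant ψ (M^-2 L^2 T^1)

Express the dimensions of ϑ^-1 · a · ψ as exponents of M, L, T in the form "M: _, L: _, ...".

Collect each base-dimension exponent across the product:
  M: −(-2) + (0) + (-2) = 0
  L: −(2) + (1) + (2) = 1
  T: −(0) + (-2) + (1) = -1
So the dimensions are [L T⁻¹].

M: 0, L: 1, T: -1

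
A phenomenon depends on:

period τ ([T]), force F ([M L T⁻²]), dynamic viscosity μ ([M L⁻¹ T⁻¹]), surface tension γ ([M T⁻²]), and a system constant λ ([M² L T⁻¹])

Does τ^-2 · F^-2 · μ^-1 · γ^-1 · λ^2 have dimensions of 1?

no

Sum the exponent of each base dimension across the product:
  M: −2·[τ]_M − 2·[F]_M − [μ]_M − [γ]_M + 2·[λ]_M = −2·(0) − 2·(1) − (1) − (1) + 2·(2) = 0
  L: −2·[τ]_L − 2·[F]_L − [μ]_L − [γ]_L + 2·[λ]_L = −2·(0) − 2·(1) − (-1) − (0) + 2·(1) = 1
  T: −2·[τ]_T − 2·[F]_T − [μ]_T − [γ]_T + 2·[λ]_T = −2·(1) − 2·(-2) − (-1) − (-2) + 2·(-1) = 3
Net dimensions [L T³] ≠ [1] — not dimensionless.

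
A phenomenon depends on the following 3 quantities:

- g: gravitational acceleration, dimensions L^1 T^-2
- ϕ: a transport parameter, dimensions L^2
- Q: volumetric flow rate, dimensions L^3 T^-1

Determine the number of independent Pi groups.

There are 3 variables and 2 base dimensions (L, T).
The dimension matrix has rank 2.
Independent dimensionless groups: 3 − 2 = 1.

1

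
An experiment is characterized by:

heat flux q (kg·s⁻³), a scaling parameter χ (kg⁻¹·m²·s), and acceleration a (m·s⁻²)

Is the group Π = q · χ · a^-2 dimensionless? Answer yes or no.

no

Sum the exponent of each base dimension across the product:
  M: [q]_M + [χ]_M − 2·[a]_M = (1) + (-1) − 2·(0) = 0
  L: [q]_L + [χ]_L − 2·[a]_L = (0) + (2) − 2·(1) = 0
  T: [q]_T + [χ]_T − 2·[a]_T = (-3) + (1) − 2·(-2) = 2
Net dimensions [T²] ≠ [1] — not dimensionless.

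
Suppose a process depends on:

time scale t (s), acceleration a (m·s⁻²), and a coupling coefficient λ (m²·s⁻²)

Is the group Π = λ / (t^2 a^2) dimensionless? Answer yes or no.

Sum the exponent of each base dimension across the product:
  L: −2·[t]_L − 2·[a]_L + [λ]_L = −2·(0) − 2·(1) + (2) = 0
  T: −2·[t]_T − 2·[a]_T + [λ]_T = −2·(1) − 2·(-2) + (-2) = 0
All base exponents vanish — dimensionless.

yes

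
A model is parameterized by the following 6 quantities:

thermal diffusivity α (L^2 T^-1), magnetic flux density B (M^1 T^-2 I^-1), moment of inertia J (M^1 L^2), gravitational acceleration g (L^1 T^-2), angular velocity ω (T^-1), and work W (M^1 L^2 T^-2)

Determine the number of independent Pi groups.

There are 6 variables and 4 base dimensions (M, L, T, I).
The dimension matrix has rank 4.
Independent dimensionless groups: 6 − 4 = 2.

2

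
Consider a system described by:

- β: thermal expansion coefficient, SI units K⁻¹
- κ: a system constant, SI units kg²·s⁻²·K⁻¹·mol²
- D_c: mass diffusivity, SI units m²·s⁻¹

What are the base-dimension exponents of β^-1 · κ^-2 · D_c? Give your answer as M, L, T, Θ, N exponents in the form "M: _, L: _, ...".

M: -4, L: 2, T: 3, Θ: 3, N: -4

Collect each base-dimension exponent across the product:
  M: −(0) − 2·(2) + (0) = -4
  L: −(0) − 2·(0) + (2) = 2
  T: −(0) − 2·(-2) + (-1) = 3
  Θ: −(-1) − 2·(-1) + (0) = 3
  N: −(0) − 2·(2) + (0) = -4
So the dimensions are [M⁻⁴ L² T³ Θ³ N⁻⁴].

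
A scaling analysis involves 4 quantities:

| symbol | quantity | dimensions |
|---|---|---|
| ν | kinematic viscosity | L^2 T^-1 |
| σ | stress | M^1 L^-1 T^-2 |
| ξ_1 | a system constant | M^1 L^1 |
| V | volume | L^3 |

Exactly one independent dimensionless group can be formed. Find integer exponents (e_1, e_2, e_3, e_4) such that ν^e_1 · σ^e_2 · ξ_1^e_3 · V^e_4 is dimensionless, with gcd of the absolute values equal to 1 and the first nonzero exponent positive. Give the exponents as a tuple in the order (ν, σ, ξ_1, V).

(2, -1, 1, -2)

M: e_1·(0) + e_2·(1) + e_3·(1) + e_4·(0) = 0
L: e_1·(2) + e_2·(-1) + e_3·(1) + e_4·(3) = 0
T: e_1·(-1) + e_2·(-2) + e_3·(0) + e_4·(0) = 0
Solving this homogeneous linear system for the smallest-integer solution (first nonzero entry positive) gives (2, -1, 1, -2).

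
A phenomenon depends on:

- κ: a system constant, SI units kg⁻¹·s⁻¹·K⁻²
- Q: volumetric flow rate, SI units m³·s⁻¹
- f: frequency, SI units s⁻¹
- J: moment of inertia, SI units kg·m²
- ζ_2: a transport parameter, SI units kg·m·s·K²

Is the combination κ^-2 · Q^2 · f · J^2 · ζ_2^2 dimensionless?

no

Sum the exponent of each base dimension across the product:
  M: −2·[κ]_M + 2·[Q]_M + [f]_M + 2·[J]_M + 2·[ζ_2]_M = −2·(-1) + 2·(0) + (0) + 2·(1) + 2·(1) = 6
  L: −2·[κ]_L + 2·[Q]_L + [f]_L + 2·[J]_L + 2·[ζ_2]_L = −2·(0) + 2·(3) + (0) + 2·(2) + 2·(1) = 12
  T: −2·[κ]_T + 2·[Q]_T + [f]_T + 2·[J]_T + 2·[ζ_2]_T = −2·(-1) + 2·(-1) + (-1) + 2·(0) + 2·(1) = 1
  Θ: −2·[κ]_Θ + 2·[Q]_Θ + [f]_Θ + 2·[J]_Θ + 2·[ζ_2]_Θ = −2·(-2) + 2·(0) + (0) + 2·(0) + 2·(2) = 8
Net dimensions [M⁶ L¹² T Θ⁸] ≠ [1] — not dimensionless.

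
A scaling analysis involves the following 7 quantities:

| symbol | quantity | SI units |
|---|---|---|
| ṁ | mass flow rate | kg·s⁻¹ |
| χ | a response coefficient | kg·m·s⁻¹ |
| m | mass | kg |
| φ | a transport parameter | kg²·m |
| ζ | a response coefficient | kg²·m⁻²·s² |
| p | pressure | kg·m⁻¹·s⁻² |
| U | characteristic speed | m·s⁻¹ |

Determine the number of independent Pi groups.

There are 7 variables and 3 base dimensions (M, L, T).
The dimension matrix has rank 3.
Independent dimensionless groups: 7 − 3 = 4.

4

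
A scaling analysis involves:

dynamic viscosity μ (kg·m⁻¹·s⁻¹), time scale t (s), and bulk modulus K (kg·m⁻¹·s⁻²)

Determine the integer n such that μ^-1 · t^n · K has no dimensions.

1

Balance the T exponent: (1)·n from t, plus −(-1) + (-2) = -1 from the rest, must sum to zero.
n − 1 = 0, so n = 1.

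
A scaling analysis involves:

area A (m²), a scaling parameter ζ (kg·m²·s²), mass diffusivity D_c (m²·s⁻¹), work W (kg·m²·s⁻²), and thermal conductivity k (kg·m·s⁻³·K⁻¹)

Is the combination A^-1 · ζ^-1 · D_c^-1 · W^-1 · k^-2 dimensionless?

no

Sum the exponent of each base dimension across the product:
  M: −[A]_M − [ζ]_M − [D_c]_M − [W]_M − 2·[k]_M = −(0) − (1) − (0) − (1) − 2·(1) = -4
  L: −[A]_L − [ζ]_L − [D_c]_L − [W]_L − 2·[k]_L = −(2) − (2) − (2) − (2) − 2·(1) = -10
  T: −[A]_T − [ζ]_T − [D_c]_T − [W]_T − 2·[k]_T = −(0) − (2) − (-1) − (-2) − 2·(-3) = 7
  Θ: −[A]_Θ − [ζ]_Θ − [D_c]_Θ − [W]_Θ − 2·[k]_Θ = −(0) − (0) − (0) − (0) − 2·(-1) = 2
Net dimensions [M⁻⁴ L⁻¹⁰ T⁷ Θ²] ≠ [1] — not dimensionless.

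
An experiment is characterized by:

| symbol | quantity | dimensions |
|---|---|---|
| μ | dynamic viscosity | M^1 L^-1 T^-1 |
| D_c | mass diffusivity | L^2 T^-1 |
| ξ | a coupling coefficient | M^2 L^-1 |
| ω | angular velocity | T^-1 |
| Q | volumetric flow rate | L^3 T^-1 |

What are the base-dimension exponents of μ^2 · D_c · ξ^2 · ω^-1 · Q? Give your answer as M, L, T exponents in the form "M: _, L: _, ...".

Collect each base-dimension exponent across the product:
  M: 2·(1) + (0) + 2·(2) − (0) + (0) = 6
  L: 2·(-1) + (2) + 2·(-1) − (0) + (3) = 1
  T: 2·(-1) + (-1) + 2·(0) − (-1) + (-1) = -3
So the dimensions are [M⁶ L T⁻³].

M: 6, L: 1, T: -3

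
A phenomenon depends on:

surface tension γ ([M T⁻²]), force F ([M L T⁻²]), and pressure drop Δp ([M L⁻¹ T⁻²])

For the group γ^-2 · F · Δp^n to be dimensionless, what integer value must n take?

Balance the M exponent: (1)·n from Δp, plus −2·(1) + (1) = -1 from the rest, must sum to zero.
n − 1 = 0, so n = 1.

1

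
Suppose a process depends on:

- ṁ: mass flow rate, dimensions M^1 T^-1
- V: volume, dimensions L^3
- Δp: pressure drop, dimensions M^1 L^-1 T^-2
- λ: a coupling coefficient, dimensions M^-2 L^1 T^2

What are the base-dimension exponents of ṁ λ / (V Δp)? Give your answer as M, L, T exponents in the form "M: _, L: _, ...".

M: -2, L: -1, T: 3

Collect each base-dimension exponent across the product:
  M: (1) − (0) − (1) + (-2) = -2
  L: (0) − (3) − (-1) + (1) = -1
  T: (-1) − (0) − (-2) + (2) = 3
So the dimensions are [M⁻² L⁻¹ T³].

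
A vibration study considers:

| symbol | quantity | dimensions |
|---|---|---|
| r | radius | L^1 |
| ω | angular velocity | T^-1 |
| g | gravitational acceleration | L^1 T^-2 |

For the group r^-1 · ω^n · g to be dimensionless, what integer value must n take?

Balance the T exponent: (-1)·n from ω, plus −(0) + (-2) = -2 from the rest, must sum to zero.
−n − 2 = 0, so n = -2.

-2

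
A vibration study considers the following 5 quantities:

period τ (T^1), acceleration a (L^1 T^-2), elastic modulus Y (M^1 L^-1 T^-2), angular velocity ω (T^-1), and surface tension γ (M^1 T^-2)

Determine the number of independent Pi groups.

There are 5 variables and 3 base dimensions (M, L, T).
The dimension matrix has rank 3.
Independent dimensionless groups: 5 − 3 = 2.

2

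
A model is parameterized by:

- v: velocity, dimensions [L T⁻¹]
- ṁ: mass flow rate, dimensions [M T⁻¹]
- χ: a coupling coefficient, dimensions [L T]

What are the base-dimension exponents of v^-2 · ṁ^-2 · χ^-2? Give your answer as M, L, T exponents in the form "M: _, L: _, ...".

Collect each base-dimension exponent across the product:
  M: −2·(0) − 2·(1) − 2·(0) = -2
  L: −2·(1) − 2·(0) − 2·(1) = -4
  T: −2·(-1) − 2·(-1) − 2·(1) = 2
So the dimensions are [M⁻² L⁻⁴ T²].

M: -2, L: -4, T: 2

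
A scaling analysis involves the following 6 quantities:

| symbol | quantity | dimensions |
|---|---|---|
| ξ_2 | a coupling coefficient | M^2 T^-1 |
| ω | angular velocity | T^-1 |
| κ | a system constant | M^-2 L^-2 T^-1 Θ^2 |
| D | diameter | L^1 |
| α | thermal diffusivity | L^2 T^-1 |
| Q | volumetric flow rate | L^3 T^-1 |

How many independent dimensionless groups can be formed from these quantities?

2

There are 6 variables and 4 base dimensions (M, L, T, Θ).
The dimension matrix has rank 4.
Independent dimensionless groups: 6 − 4 = 2.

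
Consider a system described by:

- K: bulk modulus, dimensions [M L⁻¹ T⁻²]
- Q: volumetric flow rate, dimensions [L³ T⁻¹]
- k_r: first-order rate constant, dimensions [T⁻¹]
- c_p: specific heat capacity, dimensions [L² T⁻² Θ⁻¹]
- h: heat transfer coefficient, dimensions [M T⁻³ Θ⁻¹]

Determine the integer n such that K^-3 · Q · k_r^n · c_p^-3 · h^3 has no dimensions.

2

Balance the T exponent: (-1)·n from k_r, plus −3·(-2) + (-1) − 3·(-2) + 3·(-3) = 2 from the rest, must sum to zero.
−n + 2 = 0, so n = 2.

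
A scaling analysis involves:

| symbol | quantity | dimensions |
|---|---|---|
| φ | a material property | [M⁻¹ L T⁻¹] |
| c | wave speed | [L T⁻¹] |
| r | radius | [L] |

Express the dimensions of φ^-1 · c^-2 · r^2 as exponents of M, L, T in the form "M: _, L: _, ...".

Collect each base-dimension exponent across the product:
  M: −(-1) − 2·(0) + 2·(0) = 1
  L: −(1) − 2·(1) + 2·(1) = -1
  T: −(-1) − 2·(-1) + 2·(0) = 3
So the dimensions are [M L⁻¹ T³].

M: 1, L: -1, T: 3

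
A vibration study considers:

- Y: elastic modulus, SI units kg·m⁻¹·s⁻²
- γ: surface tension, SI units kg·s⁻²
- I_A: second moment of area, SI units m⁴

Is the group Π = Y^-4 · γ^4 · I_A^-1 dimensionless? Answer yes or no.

Sum the exponent of each base dimension across the product:
  M: −4·[Y]_M + 4·[γ]_M − [I_A]_M = −4·(1) + 4·(1) − (0) = 0
  L: −4·[Y]_L + 4·[γ]_L − [I_A]_L = −4·(-1) + 4·(0) − (4) = 0
  T: −4·[Y]_T + 4·[γ]_T − [I_A]_T = −4·(-2) + 4·(-2) − (0) = 0
All base exponents vanish — dimensionless.

yes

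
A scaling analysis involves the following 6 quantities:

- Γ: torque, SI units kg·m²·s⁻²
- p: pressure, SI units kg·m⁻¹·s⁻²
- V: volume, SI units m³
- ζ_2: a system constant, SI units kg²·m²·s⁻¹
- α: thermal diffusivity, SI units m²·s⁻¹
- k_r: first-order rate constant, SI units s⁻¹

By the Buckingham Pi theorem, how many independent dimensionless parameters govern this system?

There are 6 variables and 3 base dimensions (M, L, T).
The dimension matrix has rank 3.
Independent dimensionless groups: 6 − 3 = 3.

3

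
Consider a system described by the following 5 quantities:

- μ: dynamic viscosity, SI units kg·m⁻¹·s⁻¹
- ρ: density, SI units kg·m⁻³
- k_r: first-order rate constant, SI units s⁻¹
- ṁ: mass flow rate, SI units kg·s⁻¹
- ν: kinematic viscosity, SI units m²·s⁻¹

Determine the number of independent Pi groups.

2

There are 5 variables and 3 base dimensions (M, L, T).
The dimension matrix has rank 3.
Independent dimensionless groups: 5 − 3 = 2.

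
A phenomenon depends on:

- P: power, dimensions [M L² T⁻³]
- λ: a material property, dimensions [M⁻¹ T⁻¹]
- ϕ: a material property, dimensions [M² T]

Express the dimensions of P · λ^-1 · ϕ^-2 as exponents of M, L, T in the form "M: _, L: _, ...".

Collect each base-dimension exponent across the product:
  M: (1) − (-1) − 2·(2) = -2
  L: (2) − (0) − 2·(0) = 2
  T: (-3) − (-1) − 2·(1) = -4
So the dimensions are [M⁻² L² T⁻⁴].

M: -2, L: 2, T: -4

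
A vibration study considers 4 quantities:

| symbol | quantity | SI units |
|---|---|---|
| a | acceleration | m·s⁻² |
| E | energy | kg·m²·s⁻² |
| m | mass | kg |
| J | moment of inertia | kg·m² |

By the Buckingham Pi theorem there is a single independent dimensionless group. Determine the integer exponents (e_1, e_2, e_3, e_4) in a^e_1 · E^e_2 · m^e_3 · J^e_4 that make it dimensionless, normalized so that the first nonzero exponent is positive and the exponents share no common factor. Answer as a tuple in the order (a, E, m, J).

(2, -2, 1, 1)

M: e_1·(0) + e_2·(1) + e_3·(1) + e_4·(1) = 0
L: e_1·(1) + e_2·(2) + e_3·(0) + e_4·(2) = 0
T: e_1·(-2) + e_2·(-2) + e_3·(0) + e_4·(0) = 0
Solving this homogeneous linear system for the smallest-integer solution (first nonzero entry positive) gives (2, -2, 1, 1).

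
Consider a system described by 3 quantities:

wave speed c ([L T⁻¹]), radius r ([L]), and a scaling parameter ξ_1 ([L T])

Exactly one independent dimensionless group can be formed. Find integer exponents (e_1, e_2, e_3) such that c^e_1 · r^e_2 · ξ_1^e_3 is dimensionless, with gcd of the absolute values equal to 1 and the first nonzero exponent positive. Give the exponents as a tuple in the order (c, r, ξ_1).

(1, -2, 1)

L: e_1·(1) + e_2·(1) + e_3·(1) = 0
T: e_1·(-1) + e_2·(0) + e_3·(1) = 0
Solving this homogeneous linear system for the smallest-integer solution (first nonzero entry positive) gives (1, -2, 1).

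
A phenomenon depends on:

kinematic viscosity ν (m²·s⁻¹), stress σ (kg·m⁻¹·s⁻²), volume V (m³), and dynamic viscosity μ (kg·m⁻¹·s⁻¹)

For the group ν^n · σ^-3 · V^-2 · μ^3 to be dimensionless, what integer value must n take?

3

Balance the L exponent: (2)·n from ν, plus −3·(-1) − 2·(3) + 3·(-1) = -6 from the rest, must sum to zero.
2n − 6 = 0, so n = 3.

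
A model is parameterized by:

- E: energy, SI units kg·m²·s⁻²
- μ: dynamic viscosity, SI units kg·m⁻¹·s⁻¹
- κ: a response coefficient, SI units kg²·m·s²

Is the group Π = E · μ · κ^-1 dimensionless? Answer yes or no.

no

Sum the exponent of each base dimension across the product:
  M: [E]_M + [μ]_M − [κ]_M = (1) + (1) − (2) = 0
  L: [E]_L + [μ]_L − [κ]_L = (2) + (-1) − (1) = 0
  T: [E]_T + [μ]_T − [κ]_T = (-2) + (-1) − (2) = -5
Net dimensions [T⁻⁵] ≠ [1] — not dimensionless.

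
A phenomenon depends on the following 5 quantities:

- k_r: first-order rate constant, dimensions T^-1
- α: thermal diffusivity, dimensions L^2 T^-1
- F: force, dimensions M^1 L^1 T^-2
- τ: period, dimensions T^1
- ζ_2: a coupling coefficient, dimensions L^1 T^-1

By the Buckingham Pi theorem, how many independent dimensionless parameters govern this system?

There are 5 variables and 3 base dimensions (M, L, T).
The dimension matrix has rank 3.
Independent dimensionless groups: 5 − 3 = 2.

2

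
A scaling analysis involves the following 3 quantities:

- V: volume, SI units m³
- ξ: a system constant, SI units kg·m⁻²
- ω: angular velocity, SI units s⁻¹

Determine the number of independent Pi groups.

There are 3 variables and 3 base dimensions (M, L, T).
The dimension matrix has rank 3.
Independent dimensionless groups: 3 − 3 = 0.

0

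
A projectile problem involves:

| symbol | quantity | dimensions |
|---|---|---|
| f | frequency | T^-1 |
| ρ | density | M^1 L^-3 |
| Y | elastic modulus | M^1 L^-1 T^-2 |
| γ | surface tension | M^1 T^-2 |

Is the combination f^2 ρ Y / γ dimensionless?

Sum the exponent of each base dimension across the product:
  M: 2·[f]_M + [ρ]_M + [Y]_M − [γ]_M = 2·(0) + (1) + (1) − (1) = 1
  L: 2·[f]_L + [ρ]_L + [Y]_L − [γ]_L = 2·(0) + (-3) + (-1) − (0) = -4
  T: 2·[f]_T + [ρ]_T + [Y]_T − [γ]_T = 2·(-1) + (0) + (-2) − (-2) = -2
Net dimensions [M L⁻⁴ T⁻²] ≠ [1] — not dimensionless.

no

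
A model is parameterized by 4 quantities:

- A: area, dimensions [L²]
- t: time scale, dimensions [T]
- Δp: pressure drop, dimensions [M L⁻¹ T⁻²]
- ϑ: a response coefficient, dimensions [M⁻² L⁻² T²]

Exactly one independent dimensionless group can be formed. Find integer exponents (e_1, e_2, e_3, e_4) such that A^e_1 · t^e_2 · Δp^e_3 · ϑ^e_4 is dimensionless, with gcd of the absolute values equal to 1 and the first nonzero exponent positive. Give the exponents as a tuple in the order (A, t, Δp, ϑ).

M: e_1·(0) + e_2·(0) + e_3·(1) + e_4·(-2) = 0
L: e_1·(2) + e_2·(0) + e_3·(-1) + e_4·(-2) = 0
T: e_1·(0) + e_2·(1) + e_3·(-2) + e_4·(2) = 0
Solving this homogeneous linear system for the smallest-integer solution (first nonzero entry positive) gives (2, 2, 2, 1).

(2, 2, 2, 1)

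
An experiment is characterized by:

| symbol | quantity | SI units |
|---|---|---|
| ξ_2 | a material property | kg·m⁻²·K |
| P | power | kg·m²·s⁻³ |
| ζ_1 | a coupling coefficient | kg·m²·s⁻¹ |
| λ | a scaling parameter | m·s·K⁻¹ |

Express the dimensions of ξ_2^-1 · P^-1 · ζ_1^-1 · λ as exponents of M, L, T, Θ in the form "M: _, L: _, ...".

Collect each base-dimension exponent across the product:
  M: −(1) − (1) − (1) + (0) = -3
  L: −(-2) − (2) − (2) + (1) = -1
  T: −(0) − (-3) − (-1) + (1) = 5
  Θ: −(1) − (0) − (0) + (-1) = -2
So the dimensions are [M⁻³ L⁻¹ T⁵ Θ⁻²].

M: -3, L: -1, T: 5, Θ: -2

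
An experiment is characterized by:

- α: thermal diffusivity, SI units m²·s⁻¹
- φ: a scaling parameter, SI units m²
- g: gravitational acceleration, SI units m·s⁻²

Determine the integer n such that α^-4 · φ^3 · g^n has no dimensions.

Balance the L exponent: (1)·n from g, plus −4·(2) + 3·(2) = -2 from the rest, must sum to zero.
n − 2 = 0, so n = 2.

2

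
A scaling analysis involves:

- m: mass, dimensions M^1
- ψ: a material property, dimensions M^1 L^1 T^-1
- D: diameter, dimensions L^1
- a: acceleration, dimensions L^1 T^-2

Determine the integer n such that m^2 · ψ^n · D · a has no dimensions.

Balance the M exponent: (1)·n from ψ, plus 2·(1) + (0) + (0) = 2 from the rest, must sum to zero.
n + 2 = 0, so n = -2.

-2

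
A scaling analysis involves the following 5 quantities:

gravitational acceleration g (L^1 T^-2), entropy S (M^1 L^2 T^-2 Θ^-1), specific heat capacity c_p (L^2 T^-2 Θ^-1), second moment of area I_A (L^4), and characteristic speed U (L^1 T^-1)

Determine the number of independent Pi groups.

There are 5 variables and 4 base dimensions (M, L, T, Θ).
The dimension matrix has rank 4.
Independent dimensionless groups: 5 − 4 = 1.

1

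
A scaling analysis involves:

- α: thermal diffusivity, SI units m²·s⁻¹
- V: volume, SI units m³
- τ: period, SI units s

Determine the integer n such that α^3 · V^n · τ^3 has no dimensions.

Balance the L exponent: (3)·n from V, plus 3·(2) + 3·(0) = 6 from the rest, must sum to zero.
3n + 6 = 0, so n = -2.

-2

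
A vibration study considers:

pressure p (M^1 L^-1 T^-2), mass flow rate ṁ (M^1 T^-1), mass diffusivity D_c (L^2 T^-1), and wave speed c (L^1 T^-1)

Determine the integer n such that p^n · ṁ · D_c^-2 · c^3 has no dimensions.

Balance the M exponent: (1)·n from p, plus (1) − 2·(0) + 3·(0) = 1 from the rest, must sum to zero.
n + 1 = 0, so n = -1.

-1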